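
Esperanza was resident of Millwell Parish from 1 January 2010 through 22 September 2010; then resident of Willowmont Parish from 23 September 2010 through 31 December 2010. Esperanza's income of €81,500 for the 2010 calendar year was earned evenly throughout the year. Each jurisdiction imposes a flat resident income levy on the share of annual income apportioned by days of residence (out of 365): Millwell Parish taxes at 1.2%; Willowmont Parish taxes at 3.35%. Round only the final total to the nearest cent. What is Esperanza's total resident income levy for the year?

€1,458.07

Millwell Parish, 1 January – 22 September 2010: 265 days → €81,500 × 1.2% × 265/365 = €710.0548
Willowmont Parish, 23 September – 31 December 2010: 100 days → €81,500 × 3.35% × 100/365 = €748.0137
Total = €1,458.0685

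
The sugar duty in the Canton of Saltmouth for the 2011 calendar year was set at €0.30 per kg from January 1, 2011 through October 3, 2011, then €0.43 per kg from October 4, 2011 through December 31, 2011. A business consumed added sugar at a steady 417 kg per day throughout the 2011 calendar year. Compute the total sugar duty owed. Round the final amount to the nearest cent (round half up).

€50,486.19

January 1 – October 3, 2011: 276 days × 417 kg/day = 115,092 kg at €0.30/kg → €34,527.60
October 4 – December 31, 2011: 89 days × 417 kg/day = 37,113 kg at €0.43/kg → €15,958.59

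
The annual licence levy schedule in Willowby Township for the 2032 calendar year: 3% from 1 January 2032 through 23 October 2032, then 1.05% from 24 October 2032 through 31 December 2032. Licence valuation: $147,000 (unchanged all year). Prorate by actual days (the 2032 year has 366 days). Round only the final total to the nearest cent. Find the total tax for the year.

1 January – 23 October 2032: 297 days at 3% → $147,000 × 3% × 297/366 = $3,578.6066
24 October – 31 December 2032: 69 days at 1.05% → $147,000 × 1.05% × 69/366 = $290.9877
Total = $3,869.5943

$3,869.59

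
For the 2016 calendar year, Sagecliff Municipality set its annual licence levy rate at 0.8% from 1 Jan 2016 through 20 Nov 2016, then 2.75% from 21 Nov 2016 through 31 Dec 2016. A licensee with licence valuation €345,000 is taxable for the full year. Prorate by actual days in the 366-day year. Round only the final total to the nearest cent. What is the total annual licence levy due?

1 Jan – 20 Nov 2016: 325 days at 0.8% → €345,000 × 0.8% × 325/366 = €2,450.8197
21 Nov – 31 Dec 2016: 41 days at 2.75% → €345,000 × 2.75% × 41/366 = €1,062.8074
Total = €3,513.6270

€3,513.63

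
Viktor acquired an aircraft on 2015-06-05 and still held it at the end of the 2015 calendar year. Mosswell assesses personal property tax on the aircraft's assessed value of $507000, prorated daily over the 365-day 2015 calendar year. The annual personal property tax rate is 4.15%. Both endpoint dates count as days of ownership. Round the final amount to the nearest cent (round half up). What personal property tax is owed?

$12105.49

Days held (2015-06-05 to 2015-12-31): 210 out of 365
Tax = $507000 × 4.15% × 210/365 = $12105.4932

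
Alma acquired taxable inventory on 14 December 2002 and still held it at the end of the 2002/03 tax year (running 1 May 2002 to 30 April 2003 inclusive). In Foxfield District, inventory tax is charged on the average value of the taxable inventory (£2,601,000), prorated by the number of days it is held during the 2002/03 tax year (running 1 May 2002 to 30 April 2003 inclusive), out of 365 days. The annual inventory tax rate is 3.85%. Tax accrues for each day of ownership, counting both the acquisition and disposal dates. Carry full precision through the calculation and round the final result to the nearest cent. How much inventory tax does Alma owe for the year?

Days held (14 December 2002 – 30 April 2003): 138 out of 365
Tax = £2,601,000 × 3.85% × 138/365 = £37,860.5836

£37,860.58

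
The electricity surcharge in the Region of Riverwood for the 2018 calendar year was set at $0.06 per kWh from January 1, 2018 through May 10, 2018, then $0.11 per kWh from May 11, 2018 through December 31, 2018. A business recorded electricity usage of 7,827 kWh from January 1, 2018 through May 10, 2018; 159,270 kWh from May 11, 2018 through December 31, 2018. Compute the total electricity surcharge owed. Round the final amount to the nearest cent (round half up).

January 1 – May 10, 2018: 7,827 kWh at $0.06/kWh → $469.62
May 11 – December 31, 2018: 159,270 kWh at $0.11/kWh → $17,519.70

$17,989.32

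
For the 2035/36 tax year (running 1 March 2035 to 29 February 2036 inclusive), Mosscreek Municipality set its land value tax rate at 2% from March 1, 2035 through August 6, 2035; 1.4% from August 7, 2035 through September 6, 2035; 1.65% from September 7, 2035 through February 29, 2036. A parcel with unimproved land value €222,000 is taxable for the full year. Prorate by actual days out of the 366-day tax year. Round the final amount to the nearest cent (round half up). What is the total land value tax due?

March 1 – August 6, 2035: 159 days at 2% → €222,000 × 2% × 159/366 = €1,928.8525
August 7 – September 6, 2035: 31 days at 1.4% → €222,000 × 1.4% × 31/366 = €263.2459
September 7, 2035 – February 29, 2036: 176 days at 1.65% → €222,000 × 1.65% × 176/366 = €1,761.4426
Total = €3,953.5410

€3,953.54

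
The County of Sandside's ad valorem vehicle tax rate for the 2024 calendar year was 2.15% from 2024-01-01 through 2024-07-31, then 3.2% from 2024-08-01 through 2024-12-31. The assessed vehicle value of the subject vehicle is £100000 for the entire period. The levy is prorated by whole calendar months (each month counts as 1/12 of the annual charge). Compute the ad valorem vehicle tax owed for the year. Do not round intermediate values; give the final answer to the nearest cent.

2024-01-01 to 2024-07-31: 7 months at 2.15% → £100000 × 2.15% × 7/12 = £1254.1667
2024-08-01 to 2024-12-31: 5 months at 3.2% → £100000 × 3.2% × 5/12 = £1333.3333
Total = £2587.5000

£2587.50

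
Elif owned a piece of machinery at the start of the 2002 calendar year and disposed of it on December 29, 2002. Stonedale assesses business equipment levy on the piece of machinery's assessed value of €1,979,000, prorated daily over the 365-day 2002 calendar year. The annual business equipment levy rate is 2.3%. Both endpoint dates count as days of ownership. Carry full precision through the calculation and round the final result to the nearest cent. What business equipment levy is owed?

€45,267.59

Days held (January 1 – December 29, 2002): 363 out of 365
Tax = €1,979,000 × 2.3% × 363/365 = €45,267.5918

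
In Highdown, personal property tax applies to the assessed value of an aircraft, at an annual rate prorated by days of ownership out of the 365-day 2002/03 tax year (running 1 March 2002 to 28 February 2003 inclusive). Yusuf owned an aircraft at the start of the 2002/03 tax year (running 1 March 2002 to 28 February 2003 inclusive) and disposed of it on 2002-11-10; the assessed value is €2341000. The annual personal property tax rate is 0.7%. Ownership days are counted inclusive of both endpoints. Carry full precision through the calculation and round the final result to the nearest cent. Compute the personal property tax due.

€11448.45

Days held (2002-03-01 to 2002-11-10): 255 out of 365
Tax = €2341000 × 0.7% × 255/365 = €11448.4521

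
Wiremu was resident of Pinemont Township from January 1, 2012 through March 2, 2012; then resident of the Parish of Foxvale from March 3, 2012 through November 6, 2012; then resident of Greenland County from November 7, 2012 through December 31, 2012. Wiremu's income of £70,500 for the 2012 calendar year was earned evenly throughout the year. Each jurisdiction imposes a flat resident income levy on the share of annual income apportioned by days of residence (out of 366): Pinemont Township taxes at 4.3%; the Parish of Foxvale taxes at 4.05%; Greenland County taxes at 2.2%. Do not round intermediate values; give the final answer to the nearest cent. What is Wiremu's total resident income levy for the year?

Pinemont Township, January 1 – March 2, 2012: 62 days → £70,500 × 4.3% × 62/366 = £513.5328
The Parish of Foxvale, March 3 – November 6, 2012: 249 days → £70,500 × 4.05% × 249/366 = £1,942.5061
Greenland County, November 7 – December 31, 2012: 55 days → £70,500 × 2.2% × 55/366 = £233.0738
Total = £2,689.1127

£2,689.11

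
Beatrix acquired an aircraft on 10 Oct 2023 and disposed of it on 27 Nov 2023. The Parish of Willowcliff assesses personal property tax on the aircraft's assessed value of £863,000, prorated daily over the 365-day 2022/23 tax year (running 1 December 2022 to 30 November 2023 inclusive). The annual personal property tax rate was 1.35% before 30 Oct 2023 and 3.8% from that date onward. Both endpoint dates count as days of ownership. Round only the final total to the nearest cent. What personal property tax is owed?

10 Oct – 29 Oct 2023: 20 days at 1.35% → £863,000 × 1.35% × 20/365 = £638.3836
30 Oct – 27 Nov 2023: 29 days at 3.8% → £863,000 × 3.8% × 29/365 = £2,605.5507
Total = £3,243.9342

£3,243.93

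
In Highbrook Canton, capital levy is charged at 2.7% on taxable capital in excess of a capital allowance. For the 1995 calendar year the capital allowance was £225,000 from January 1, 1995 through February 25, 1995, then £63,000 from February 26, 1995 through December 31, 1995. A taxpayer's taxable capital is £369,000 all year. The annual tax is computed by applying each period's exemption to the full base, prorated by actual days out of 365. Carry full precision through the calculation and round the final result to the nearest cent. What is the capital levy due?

January 1 – February 25, 1995: 56 days, exemption £225,000 → (£369,000 − £225,000) × 2.7% × 56/365 = £596.5151
February 26 – December 31, 1995: 309 days, exemption £63,000 → (£369,000 − £63,000) × 2.7% × 309/365 = £6,994.4055
Total = £7,590.9205

£7,590.92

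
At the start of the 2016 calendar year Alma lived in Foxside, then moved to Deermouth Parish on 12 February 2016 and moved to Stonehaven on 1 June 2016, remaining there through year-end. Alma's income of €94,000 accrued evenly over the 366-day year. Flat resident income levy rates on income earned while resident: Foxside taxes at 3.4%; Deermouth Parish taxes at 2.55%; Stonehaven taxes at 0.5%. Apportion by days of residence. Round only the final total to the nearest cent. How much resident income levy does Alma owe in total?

Foxside, 1 January – 11 February 2016: 42 days → €94,000 × 3.4% × 42/366 = €366.7541
Deermouth Parish, 12 February – 31 May 2016: 110 days → €94,000 × 2.55% × 110/366 = €720.4098
Stonehaven, 1 June – 31 December 2016: 214 days → €94,000 × 0.5% × 214/366 = €274.8087
Total = €1,361.9727

€1,361.97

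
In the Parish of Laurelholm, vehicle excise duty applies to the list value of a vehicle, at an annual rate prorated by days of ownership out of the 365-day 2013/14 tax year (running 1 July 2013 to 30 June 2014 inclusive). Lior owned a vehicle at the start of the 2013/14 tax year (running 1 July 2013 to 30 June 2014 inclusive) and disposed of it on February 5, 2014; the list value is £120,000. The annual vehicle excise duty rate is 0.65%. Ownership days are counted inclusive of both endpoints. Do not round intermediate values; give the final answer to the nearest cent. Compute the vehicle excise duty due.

£470.14

Days held (July 1, 2013 – February 5, 2014): 220 out of 365
Tax = £120,000 × 0.65% × 220/365 = £470.1370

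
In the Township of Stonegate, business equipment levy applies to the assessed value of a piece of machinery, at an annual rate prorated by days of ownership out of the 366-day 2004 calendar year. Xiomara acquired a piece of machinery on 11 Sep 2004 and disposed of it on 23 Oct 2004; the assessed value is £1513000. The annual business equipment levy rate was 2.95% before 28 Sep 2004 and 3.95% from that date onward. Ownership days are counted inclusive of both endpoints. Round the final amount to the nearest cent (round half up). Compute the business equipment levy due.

£6318.64

11 Sep – 27 Sep 2004: 17 days at 2.95% → £1513000 × 2.95% × 17/366 = £2073.1407
28 Sep – 23 Oct 2004: 26 days at 3.95% → £1513000 × 3.95% × 26/366 = £4245.4945
Total = £6318.6352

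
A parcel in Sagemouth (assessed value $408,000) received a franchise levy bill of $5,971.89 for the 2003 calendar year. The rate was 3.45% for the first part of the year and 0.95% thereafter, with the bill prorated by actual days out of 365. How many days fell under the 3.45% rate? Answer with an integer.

Let d = days at the first rate; then 365 − d days at the second rate.
$408,000 × [3.45%·d + 0.95%·(365−d)] / 365 = $5,971.89
Solving gives d = 75, so the new rate took effect on March 17, 2003.

75 days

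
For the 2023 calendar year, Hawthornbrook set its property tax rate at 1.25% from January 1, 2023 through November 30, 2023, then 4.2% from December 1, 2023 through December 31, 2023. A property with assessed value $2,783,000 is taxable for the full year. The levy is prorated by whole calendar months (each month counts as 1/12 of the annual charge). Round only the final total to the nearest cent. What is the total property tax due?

January 1 – November 30, 2023: 11 months at 1.25% → $2,783,000 × 1.25% × 11/12 = $31,888.5417
December 1 – December 31, 2023: 1 month at 4.2% → $2,783,000 × 4.2% × 1/12 = $9,740.5000
Total = $41,629.0417

$41,629.04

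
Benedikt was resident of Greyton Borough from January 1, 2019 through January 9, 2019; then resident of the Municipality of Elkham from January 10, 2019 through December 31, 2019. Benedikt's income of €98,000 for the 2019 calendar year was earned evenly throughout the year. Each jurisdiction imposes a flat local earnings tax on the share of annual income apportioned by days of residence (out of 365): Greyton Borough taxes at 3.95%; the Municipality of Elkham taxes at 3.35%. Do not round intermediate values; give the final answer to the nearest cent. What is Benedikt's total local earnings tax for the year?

€3,297.50

Greyton Borough, January 1 – January 9, 2019: 9 days → €98,000 × 3.95% × 9/365 = €95.4493
The Municipality of Elkham, January 10 – December 31, 2019: 356 days → €98,000 × 3.35% × 356/365 = €3,202.0493
Total = €3,297.4986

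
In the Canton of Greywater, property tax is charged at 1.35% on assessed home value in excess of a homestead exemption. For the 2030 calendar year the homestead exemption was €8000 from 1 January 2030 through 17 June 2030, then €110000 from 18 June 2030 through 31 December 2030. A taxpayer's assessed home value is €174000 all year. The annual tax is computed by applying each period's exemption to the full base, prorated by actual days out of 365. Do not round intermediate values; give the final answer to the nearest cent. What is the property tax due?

1 January – 17 June 2030: 168 days, exemption €8000 → (€174000 − €8000) × 1.35% × 168/365 = €1031.4740
18 June – 31 December 2030: 197 days, exemption €110000 → (€174000 − €110000) × 1.35% × 197/365 = €466.3233
Total = €1497.7973

€1497.80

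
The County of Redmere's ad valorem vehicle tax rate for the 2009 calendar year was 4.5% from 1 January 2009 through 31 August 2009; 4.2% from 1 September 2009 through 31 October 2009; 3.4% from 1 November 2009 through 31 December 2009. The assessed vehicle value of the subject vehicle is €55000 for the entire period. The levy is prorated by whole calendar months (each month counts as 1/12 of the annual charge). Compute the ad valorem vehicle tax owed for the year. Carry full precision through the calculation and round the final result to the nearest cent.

1 January – 31 August 2009: 8 months at 4.5% → €55000 × 4.5% × 8/12 = €1650.0000
1 September – 31 October 2009: 2 months at 4.2% → €55000 × 4.2% × 2/12 = €385.0000
1 November – 31 December 2009: 2 months at 3.4% → €55000 × 3.4% × 2/12 = €311.6667
Total = €2346.6667

€2346.67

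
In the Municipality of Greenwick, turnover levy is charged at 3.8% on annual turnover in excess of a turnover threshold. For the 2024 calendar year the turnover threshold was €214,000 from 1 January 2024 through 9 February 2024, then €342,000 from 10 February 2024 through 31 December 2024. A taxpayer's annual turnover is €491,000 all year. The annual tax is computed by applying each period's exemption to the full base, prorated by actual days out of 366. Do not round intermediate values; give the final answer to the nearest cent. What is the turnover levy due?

1 January – 9 February 2024: 40 days, exemption €214,000 → (€491,000 − €214,000) × 3.8% × 40/366 = €1,150.3825
10 February – 31 December 2024: 326 days, exemption €342,000 → (€491,000 − €342,000) × 3.8% × 326/366 = €5,043.2022
Total = €6,193.5847

€6,193.58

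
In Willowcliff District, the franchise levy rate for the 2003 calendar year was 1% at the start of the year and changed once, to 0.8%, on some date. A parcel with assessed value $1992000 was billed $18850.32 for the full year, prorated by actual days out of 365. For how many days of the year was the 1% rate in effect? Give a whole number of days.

267 days

Let d = days at the first rate; then 365 − d days at the second rate.
$1992000 × [1%·d + 0.8%·(365−d)] / 365 = $18850.32
Solving gives d = 267, so the new rate took effect on September 25, 2003.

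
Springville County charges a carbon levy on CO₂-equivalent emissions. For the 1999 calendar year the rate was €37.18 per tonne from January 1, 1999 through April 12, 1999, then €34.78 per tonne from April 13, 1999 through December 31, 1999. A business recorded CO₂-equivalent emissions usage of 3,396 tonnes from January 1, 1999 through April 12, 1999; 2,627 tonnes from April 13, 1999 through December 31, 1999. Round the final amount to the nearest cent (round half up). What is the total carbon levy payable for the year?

€217,630.34

January 1 – April 12, 1999: 3,396 tonnes at €37.18/tonne → €126,263.28
April 13 – December 31, 1999: 2,627 tonnes at €34.78/tonne → €91,367.06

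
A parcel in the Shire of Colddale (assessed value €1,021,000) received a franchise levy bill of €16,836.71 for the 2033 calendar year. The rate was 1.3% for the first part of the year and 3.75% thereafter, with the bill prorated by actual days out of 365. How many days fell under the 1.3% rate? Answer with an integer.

Let d = days at the first rate; then 365 − d days at the second rate.
€1,021,000 × [1.3%·d + 3.75%·(365−d)] / 365 = €16,836.71
Solving gives d = 313, so the new rate took effect on 10 November 2033.

313 days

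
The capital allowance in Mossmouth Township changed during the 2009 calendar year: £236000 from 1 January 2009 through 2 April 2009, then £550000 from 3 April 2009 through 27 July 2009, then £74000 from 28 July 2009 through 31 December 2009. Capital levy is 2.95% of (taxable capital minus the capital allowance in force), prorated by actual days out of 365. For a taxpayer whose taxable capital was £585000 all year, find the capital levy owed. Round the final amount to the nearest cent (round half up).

£9407.27

1 January – 2 April 2009: 92 days, exemption £236000 → (£585000 − £236000) × 2.95% × 92/365 = £2595.0301
3 April – 27 July 2009: 116 days, exemption £550000 → (£585000 − £550000) × 2.95% × 116/365 = £328.1370
28 July – 31 December 2009: 157 days, exemption £74000 → (£585000 − £74000) × 2.95% × 157/365 = £6484.1000
Total = £9407.2671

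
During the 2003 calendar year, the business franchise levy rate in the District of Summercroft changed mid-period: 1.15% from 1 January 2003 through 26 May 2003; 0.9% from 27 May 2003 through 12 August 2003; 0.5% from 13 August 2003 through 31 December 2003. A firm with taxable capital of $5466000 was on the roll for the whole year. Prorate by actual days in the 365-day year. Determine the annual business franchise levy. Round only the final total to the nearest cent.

1 January – 26 May 2003: 146 days at 1.15% → $5466000 × 1.15% × 146/365 = $25143.6000
27 May – 12 August 2003: 78 days at 0.9% → $5466000 × 0.9% × 78/365 = $10512.6904
13 August – 31 December 2003: 141 days at 0.5% → $5466000 × 0.5% × 141/365 = $10557.6164
Total = $46213.9068

$46213.91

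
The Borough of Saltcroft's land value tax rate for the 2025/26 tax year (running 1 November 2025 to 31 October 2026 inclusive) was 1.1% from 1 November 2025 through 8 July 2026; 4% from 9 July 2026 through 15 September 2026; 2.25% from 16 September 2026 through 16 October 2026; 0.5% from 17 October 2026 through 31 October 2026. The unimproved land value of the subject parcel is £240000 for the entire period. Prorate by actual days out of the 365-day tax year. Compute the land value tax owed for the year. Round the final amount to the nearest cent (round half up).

£4130.96

1 November 2025 – 8 July 2026: 250 days at 1.1% → £240000 × 1.1% × 250/365 = £1808.2192
9 July – 15 September 2026: 69 days at 4% → £240000 × 4% × 69/365 = £1814.7945
16 September – 16 October 2026: 31 days at 2.25% → £240000 × 2.25% × 31/365 = £458.6301
17 October – 31 October 2026: 15 days at 0.5% → £240000 × 0.5% × 15/365 = £49.3151
Total = £4130.9589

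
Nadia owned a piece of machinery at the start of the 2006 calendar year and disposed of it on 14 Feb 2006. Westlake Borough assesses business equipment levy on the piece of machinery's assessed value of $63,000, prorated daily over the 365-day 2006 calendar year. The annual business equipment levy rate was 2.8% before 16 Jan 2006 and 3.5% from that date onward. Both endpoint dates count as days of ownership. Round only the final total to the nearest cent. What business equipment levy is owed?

$253.73

1 Jan – 15 Jan 2006: 15 days at 2.8% → $63,000 × 2.8% × 15/365 = $72.4932
16 Jan – 14 Feb 2006: 30 days at 3.5% → $63,000 × 3.5% × 30/365 = $181.2329
Total = $253.7260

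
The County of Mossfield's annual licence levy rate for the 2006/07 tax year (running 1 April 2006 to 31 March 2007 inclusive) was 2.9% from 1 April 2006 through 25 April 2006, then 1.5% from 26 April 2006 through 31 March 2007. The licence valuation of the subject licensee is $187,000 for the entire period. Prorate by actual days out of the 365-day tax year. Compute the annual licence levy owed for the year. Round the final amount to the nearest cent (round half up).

1 April – 25 April 2006: 25 days at 2.9% → $187,000 × 2.9% × 25/365 = $371.4384
26 April 2006 – 31 March 2007: 340 days at 1.5% → $187,000 × 1.5% × 340/365 = $2,612.8767
Total = $2,984.3151

$2,984.32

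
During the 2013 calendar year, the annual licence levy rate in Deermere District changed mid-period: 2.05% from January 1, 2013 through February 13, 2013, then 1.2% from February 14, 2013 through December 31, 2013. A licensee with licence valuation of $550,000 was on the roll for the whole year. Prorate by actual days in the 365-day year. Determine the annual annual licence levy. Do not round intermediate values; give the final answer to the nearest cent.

$7,163.56

January 1 – February 13, 2013: 44 days at 2.05% → $550,000 × 2.05% × 44/365 = $1,359.1781
February 14 – December 31, 2013: 321 days at 1.2% → $550,000 × 1.2% × 321/365 = $5,804.3836
Total = $7,163.5616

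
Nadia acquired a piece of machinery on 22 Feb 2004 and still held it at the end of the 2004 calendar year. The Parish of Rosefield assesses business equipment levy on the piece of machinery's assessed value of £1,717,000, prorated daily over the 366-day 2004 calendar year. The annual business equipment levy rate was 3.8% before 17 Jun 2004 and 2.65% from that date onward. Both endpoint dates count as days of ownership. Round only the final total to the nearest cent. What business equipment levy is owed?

22 Feb – 16 Jun 2004: 116 days at 3.8% → £1,717,000 × 3.8% × 116/366 = £20,679.0601
17 Jun – 31 Dec 2004: 198 days at 2.65% → £1,717,000 × 2.65% × 198/366 = £24,615.0246
Total = £45,294.0847

£45,294.08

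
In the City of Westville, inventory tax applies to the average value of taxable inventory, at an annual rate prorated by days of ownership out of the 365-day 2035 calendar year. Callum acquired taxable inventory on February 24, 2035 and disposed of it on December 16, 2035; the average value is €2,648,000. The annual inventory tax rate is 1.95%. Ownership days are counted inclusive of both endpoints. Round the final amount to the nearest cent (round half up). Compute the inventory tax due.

€41,874.67

Days held (February 24 – December 16, 2035): 296 out of 365
Tax = €2,648,000 × 1.95% × 296/365 = €41,874.6740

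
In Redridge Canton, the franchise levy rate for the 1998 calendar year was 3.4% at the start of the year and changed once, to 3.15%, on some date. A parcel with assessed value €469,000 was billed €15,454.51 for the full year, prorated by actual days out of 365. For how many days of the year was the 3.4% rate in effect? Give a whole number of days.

212 days

Let d = days at the first rate; then 365 − d days at the second rate.
€469,000 × [3.4%·d + 3.15%·(365−d)] / 365 = €15,454.51
Solving gives d = 212, so the new rate took effect on August 1, 1998.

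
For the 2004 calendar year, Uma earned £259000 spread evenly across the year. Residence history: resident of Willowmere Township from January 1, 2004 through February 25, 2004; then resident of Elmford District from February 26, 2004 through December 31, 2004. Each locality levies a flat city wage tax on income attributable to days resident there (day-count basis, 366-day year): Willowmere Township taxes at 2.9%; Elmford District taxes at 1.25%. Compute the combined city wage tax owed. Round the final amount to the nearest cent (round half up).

Willowmere Township, January 1 – February 25, 2004: 56 days → £259000 × 2.9% × 56/366 = £1149.2240
Elmford District, February 26 – December 31, 2004: 310 days → £259000 × 1.25% × 310/366 = £2742.1448
Total = £3891.3689

£3891.37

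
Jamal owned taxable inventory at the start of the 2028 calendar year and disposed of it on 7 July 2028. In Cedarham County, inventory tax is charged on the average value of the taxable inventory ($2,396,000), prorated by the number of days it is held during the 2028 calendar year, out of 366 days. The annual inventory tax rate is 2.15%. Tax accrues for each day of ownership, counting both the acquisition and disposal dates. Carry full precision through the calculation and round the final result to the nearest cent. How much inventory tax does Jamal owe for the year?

$26,601.49

Days held (1 January – 7 July 2028): 189 out of 366
Tax = $2,396,000 × 2.15% × 189/366 = $26,601.4918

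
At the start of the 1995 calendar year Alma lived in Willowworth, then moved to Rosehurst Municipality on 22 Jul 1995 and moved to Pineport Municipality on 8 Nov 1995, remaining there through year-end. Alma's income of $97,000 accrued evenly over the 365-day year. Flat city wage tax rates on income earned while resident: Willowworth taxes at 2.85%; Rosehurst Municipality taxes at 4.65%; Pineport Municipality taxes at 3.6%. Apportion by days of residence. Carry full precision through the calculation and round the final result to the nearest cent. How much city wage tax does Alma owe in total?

Willowworth, 1 Jan – 21 Jul 1995: 202 days → $97,000 × 2.85% × 202/365 = $1,529.9425
Rosehurst Municipality, 22 Jul – 7 Nov 1995: 109 days → $97,000 × 4.65% × 109/365 = $1,346.9712
Pineport Municipality, 8 Nov – 31 Dec 1995: 54 days → $97,000 × 3.6% × 54/365 = $516.6247
Total = $3,393.5384

$3,393.54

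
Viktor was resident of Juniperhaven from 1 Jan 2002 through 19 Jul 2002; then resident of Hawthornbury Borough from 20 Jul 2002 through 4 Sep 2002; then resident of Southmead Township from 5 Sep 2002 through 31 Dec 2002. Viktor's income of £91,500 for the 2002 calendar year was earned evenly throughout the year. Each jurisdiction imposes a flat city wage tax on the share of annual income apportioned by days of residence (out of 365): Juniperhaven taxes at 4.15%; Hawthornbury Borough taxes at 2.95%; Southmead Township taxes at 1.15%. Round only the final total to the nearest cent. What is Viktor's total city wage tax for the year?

Juniperhaven, 1 Jan – 19 Jul 2002: 200 days → £91,500 × 4.15% × 200/365 = £2,080.6849
Hawthornbury Borough, 20 Jul – 4 Sep 2002: 47 days → £91,500 × 2.95% × 47/365 = £347.5747
Southmead Township, 5 Sep – 31 Dec 2002: 118 days → £91,500 × 1.15% × 118/365 = £340.1795
Total = £2,768.4390

£2,768.44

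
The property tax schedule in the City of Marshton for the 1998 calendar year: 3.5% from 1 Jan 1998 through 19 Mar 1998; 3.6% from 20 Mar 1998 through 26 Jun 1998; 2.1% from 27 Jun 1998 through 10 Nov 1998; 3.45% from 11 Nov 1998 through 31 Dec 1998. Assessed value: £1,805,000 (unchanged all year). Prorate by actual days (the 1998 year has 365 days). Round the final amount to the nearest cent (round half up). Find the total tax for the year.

£54,053.57

1 Jan – 19 Mar 1998: 78 days at 3.5% → £1,805,000 × 3.5% × 78/365 = £13,500.4110
20 Mar – 26 Jun 1998: 99 days at 3.6% → £1,805,000 × 3.6% × 99/365 = £17,624.7123
27 Jun – 10 Nov 1998: 137 days at 2.1% → £1,805,000 × 2.1% × 137/365 = £14,227.3562
11 Nov – 31 Dec 1998: 51 days at 3.45% → £1,805,000 × 3.45% × 51/365 = £8,701.0890
Total = £54,053.5685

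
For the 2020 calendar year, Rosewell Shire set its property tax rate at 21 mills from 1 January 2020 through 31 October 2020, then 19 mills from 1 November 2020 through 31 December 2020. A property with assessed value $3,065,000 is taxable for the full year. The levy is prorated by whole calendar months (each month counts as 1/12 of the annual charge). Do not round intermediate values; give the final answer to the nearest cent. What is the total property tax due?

1 January – 31 October 2020: 10 months at 21 mills → $3,065,000 × 2.1% × 10/12 = $53,637.5000
1 November – 31 December 2020: 2 months at 19 mills → $3,065,000 × 1.9% × 2/12 = $9,705.8333
Total = $63,343.3333

$63,343.33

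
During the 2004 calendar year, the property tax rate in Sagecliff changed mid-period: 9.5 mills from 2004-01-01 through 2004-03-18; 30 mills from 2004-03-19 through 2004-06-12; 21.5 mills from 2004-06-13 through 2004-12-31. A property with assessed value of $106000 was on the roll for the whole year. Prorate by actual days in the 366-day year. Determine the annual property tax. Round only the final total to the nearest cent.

$2219.63

2004-01-01 to 2004-03-18: 78 days at 9.5 mills → $106000 × 0.95% × 78/366 = $214.6066
2004-03-19 to 2004-06-12: 86 days at 30 mills → $106000 × 3% × 86/366 = $747.2131
2004-06-13 to 2004-12-31: 202 days at 21.5 mills → $106000 × 2.15% × 202/366 = $1257.8087
Total = $2219.6284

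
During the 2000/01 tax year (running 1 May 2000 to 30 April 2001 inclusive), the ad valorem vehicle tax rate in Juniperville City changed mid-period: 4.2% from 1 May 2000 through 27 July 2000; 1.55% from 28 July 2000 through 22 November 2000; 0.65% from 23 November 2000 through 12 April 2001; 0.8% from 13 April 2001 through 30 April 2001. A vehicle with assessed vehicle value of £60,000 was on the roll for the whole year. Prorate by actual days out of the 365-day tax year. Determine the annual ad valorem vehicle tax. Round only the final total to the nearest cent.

1 May – 27 July 2000: 88 days at 4.2% → £60,000 × 4.2% × 88/365 = £607.5616
28 July – 22 November 2000: 118 days at 1.55% → £60,000 × 1.55% × 118/365 = £300.6575
23 November 2000 – 12 April 2001: 141 days at 0.65% → £60,000 × 0.65% × 141/365 = £150.6575
13 April – 30 April 2001: 18 days at 0.8% → £60,000 × 0.8% × 18/365 = £23.6712
Total = £1,082.5479

£1,082.55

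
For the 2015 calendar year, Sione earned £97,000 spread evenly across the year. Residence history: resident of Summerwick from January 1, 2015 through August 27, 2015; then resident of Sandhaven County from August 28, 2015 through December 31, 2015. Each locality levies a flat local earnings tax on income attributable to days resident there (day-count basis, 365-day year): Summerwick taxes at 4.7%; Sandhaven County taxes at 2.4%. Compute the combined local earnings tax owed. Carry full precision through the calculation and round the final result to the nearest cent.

Summerwick, January 1 – August 27, 2015: 239 days → £97,000 × 4.7% × 239/365 = £2,985.2082
Sandhaven County, August 28 – December 31, 2015: 126 days → £97,000 × 2.4% × 126/365 = £803.6384
Total = £3,788.8466

£3,788.85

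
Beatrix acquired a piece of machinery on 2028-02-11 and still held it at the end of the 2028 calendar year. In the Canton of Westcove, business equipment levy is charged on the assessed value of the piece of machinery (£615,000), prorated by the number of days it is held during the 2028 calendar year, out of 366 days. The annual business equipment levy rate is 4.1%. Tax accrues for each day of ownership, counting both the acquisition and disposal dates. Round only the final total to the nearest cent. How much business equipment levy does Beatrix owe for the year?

Days held (2028-02-11 to 2028-12-31): 325 out of 366
Tax = £615,000 × 4.1% × 325/366 = £22,390.3689

£22,390.37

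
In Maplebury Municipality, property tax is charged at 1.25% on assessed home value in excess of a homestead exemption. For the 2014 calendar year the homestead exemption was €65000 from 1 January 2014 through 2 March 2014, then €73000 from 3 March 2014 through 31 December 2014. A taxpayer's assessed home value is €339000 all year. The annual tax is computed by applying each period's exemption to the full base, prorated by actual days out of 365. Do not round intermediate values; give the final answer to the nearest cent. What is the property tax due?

1 January – 2 March 2014: 61 days, exemption €65000 → (€339000 − €65000) × 1.25% × 61/365 = €572.3973
3 March – 31 December 2014: 304 days, exemption €73000 → (€339000 − €73000) × 1.25% × 304/365 = €2769.3151
Total = €3341.7123

€3341.71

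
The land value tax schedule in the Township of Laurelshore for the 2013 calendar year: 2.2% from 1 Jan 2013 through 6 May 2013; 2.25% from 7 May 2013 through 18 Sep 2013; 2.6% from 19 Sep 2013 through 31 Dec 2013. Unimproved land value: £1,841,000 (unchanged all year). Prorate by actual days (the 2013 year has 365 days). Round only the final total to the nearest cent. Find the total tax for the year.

1 Jan – 6 May 2013: 126 days at 2.2% → £1,841,000 × 2.2% × 126/365 = £13,981.5123
7 May – 18 Sep 2013: 135 days at 2.25% → £1,841,000 × 2.25% × 135/365 = £15,320.6507
19 Sep – 31 Dec 2013: 104 days at 2.6% → £1,841,000 × 2.6% × 104/365 = £13,638.5315
Total = £42,940.6945

£42,940.69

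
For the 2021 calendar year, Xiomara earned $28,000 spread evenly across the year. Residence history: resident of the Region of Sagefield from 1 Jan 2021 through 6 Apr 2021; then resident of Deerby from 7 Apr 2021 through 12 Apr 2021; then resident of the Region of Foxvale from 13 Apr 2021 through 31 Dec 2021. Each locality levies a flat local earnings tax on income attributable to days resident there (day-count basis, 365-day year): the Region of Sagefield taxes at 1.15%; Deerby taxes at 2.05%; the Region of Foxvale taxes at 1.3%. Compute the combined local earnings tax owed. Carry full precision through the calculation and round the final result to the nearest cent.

$356.41

The Region of Sagefield, 1 Jan – 6 Apr 2021: 96 days → $28,000 × 1.15% × 96/365 = $84.6904
Deerby, 7 Apr – 12 Apr 2021: 6 days → $28,000 × 2.05% × 6/365 = $9.4356
The Region of Foxvale, 13 Apr – 31 Dec 2021: 263 days → $28,000 × 1.3% × 263/365 = $262.2795
Total = $356.4055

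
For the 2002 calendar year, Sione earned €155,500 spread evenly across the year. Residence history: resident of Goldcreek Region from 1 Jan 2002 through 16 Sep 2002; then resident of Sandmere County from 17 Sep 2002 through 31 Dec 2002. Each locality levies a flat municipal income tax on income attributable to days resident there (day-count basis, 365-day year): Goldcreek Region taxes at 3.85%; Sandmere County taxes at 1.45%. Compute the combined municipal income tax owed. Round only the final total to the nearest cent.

Goldcreek Region, 1 Jan – 16 Sep 2002: 259 days → €155,500 × 3.85% × 259/365 = €4,248.1322
Sandmere County, 17 Sep – 31 Dec 2002: 106 days → €155,500 × 1.45% × 106/365 = €654.8041
Total = €4,902.9363

€4,902.94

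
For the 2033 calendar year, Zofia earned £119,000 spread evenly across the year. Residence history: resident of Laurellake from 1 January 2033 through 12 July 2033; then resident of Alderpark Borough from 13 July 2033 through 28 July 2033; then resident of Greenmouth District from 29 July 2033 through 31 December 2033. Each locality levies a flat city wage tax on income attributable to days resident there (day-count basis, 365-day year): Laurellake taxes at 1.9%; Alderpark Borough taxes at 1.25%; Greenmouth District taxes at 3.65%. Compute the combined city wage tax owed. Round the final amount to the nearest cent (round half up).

Laurellake, 1 January – 12 July 2033: 193 days → £119,000 × 1.9% × 193/365 = £1,195.5425
Alderpark Borough, 13 July – 28 July 2033: 16 days → £119,000 × 1.25% × 16/365 = £65.2055
Greenmouth District, 29 July – 31 December 2033: 156 days → £119,000 × 3.65% × 156/365 = £1,856.4000
Total = £3,117.1479

£3,117.15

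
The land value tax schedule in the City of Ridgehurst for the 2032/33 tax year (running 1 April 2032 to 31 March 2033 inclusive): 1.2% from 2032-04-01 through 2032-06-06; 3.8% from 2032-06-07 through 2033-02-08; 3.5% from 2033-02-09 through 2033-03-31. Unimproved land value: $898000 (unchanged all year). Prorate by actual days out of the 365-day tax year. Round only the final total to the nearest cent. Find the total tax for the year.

$29461.78

2032-04-01 to 2032-06-06: 67 days at 1.2% → $898000 × 1.2% × 67/365 = $1978.0603
2032-06-07 to 2033-02-08: 247 days at 3.8% → $898000 × 3.8% × 247/365 = $23092.1315
2033-02-09 to 2033-03-31: 51 days at 3.5% → $898000 × 3.5% × 51/365 = $4391.5890
Total = $29461.7808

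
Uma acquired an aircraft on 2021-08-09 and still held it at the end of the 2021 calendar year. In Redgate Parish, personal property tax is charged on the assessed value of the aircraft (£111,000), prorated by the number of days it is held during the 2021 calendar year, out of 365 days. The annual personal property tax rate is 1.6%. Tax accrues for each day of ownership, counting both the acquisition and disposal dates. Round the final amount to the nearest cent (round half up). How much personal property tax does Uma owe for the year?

Days held (2021-08-09 to 2021-12-31): 145 out of 365
Tax = £111,000 × 1.6% × 145/365 = £705.5342

£705.53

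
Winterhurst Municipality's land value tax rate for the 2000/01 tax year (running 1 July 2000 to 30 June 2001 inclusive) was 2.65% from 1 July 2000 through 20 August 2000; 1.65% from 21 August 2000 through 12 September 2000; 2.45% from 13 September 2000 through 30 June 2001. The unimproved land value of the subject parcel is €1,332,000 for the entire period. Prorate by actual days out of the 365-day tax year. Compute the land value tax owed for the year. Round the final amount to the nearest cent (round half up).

€32,334.76

1 July – 20 August 2000: 51 days at 2.65% → €1,332,000 × 2.65% × 51/365 = €4,932.0493
21 August – 12 September 2000: 23 days at 1.65% → €1,332,000 × 1.65% × 23/365 = €1,384.9151
13 September 2000 – 30 June 2001: 291 days at 2.45% → €1,332,000 × 2.45% × 291/365 = €26,017.7918
Total = €32,334.7562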